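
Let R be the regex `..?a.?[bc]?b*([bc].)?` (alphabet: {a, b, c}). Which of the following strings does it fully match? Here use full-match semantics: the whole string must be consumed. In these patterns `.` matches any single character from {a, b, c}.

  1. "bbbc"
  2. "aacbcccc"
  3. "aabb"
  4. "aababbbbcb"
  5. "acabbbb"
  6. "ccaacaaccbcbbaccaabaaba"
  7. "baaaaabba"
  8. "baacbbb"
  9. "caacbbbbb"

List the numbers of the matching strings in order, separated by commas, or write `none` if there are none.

1 → no match
2 → no match
3 → match
4 → no match
5 → match
6 → no match
7 → no match
8 → match
9 → match

3, 5, 8, 9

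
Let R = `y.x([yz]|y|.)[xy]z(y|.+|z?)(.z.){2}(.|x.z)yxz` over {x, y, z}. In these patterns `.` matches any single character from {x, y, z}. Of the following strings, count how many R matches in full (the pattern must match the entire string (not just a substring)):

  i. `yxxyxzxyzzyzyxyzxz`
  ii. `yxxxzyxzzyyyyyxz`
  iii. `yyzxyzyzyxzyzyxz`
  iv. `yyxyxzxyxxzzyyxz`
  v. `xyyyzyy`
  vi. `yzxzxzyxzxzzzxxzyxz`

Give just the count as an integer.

1

i → no match — must end with `yxz`
ii → no match
iii → no match
iv → no match
v → no match — must start with `y`
vi → match
Total matched: 1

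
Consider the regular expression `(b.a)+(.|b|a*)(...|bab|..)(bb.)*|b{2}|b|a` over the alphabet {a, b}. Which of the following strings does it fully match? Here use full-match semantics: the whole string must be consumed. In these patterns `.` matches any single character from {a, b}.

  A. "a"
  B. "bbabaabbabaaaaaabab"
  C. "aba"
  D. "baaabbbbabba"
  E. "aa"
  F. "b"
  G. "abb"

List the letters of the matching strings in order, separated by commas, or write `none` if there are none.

A → match
B → match
C → no match
D → match
E → no match
F → match
G → no match

A, B, D, F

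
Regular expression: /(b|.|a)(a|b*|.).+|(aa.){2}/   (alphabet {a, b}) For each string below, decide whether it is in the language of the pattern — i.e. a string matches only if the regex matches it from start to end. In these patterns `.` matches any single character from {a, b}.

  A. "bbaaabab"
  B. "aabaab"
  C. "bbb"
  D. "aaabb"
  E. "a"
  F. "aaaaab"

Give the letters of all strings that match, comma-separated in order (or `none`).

A → match
B → match
C → match
D → match
E → no match
F → match

A, B, C, D, F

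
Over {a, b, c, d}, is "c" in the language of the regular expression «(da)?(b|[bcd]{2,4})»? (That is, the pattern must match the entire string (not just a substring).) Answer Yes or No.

No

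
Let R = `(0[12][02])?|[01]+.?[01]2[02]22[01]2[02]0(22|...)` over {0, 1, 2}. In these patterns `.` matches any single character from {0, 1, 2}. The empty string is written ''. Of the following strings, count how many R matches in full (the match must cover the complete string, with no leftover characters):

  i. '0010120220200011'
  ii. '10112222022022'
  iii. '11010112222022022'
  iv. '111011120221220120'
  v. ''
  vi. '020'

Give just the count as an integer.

6

i → match
ii → match
iii → match
iv → match
v → match
vi → match
Total matched: 6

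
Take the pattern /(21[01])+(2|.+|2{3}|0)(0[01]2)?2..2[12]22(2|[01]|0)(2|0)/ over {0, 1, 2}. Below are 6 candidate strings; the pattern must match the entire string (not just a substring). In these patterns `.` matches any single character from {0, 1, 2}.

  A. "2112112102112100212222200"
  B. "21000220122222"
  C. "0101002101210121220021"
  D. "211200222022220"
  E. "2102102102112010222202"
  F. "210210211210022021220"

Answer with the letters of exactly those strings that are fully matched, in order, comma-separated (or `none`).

A

A → match
B → no match
C → no match — must start with "21"
D → no match
E → no match
F → no match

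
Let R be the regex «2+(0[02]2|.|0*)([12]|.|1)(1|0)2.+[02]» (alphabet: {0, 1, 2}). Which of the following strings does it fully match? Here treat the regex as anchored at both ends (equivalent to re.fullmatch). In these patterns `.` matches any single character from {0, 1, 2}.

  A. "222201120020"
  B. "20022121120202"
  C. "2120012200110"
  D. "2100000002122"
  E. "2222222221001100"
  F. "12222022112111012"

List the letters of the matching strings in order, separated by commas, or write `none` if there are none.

A → match
B → match
C → no match
D → no match
E → no match
F → no match — must start with "2"

A, B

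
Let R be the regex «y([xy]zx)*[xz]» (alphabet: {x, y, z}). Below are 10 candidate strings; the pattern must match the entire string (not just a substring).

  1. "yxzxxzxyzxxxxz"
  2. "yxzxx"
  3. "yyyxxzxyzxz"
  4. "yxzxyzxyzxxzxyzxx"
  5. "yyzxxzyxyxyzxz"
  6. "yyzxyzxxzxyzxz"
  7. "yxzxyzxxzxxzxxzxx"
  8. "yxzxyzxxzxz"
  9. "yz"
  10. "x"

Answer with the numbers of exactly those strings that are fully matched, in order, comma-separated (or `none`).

1 → no match
2 → match
3 → no match
4 → match
5 → no match
6 → match
7 → match
8 → match
9 → match
10 → no match — must start with "y"

2, 4, 6, 7, 8, 9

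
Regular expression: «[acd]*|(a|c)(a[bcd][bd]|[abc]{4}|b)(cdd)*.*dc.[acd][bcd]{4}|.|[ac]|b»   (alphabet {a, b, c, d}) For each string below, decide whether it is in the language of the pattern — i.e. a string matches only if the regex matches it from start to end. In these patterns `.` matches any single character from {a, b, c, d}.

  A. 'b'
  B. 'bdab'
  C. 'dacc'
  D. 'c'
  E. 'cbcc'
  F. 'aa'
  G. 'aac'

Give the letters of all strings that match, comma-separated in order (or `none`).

A, C, D, F, G

A → match
B → no match
C → match
D → match
E → no match
F → match
G → match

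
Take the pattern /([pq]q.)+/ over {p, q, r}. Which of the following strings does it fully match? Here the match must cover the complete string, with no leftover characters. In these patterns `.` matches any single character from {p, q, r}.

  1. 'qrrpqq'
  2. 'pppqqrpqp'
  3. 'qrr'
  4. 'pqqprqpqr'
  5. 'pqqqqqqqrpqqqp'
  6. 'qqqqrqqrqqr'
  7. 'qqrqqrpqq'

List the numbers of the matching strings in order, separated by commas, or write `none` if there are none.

7

1 → no match
2 → no match
3 → no match
4 → no match
5 → no match
6 → no match
7 → match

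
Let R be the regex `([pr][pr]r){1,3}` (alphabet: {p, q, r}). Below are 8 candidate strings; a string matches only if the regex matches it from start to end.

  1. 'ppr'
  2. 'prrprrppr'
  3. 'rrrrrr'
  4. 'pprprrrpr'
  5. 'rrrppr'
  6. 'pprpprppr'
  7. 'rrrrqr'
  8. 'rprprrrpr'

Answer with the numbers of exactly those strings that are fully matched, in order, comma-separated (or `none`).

1, 2, 3, 4, 5, 6, 8

1 → match
2 → match
3 → match
4 → match
5 → match
6 → match
7 → no match
8 → match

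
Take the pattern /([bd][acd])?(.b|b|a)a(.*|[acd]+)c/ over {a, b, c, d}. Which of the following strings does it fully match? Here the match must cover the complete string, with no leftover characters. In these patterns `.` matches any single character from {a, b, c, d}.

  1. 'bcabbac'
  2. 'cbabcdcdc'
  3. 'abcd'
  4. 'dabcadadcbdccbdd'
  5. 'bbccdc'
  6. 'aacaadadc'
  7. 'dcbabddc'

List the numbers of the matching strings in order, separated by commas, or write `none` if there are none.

2, 6, 7

1 → no match
2 → match
3 → no match — must end with 'c'
4 → no match — must end with 'c'
5 → no match
6 → match
7 → match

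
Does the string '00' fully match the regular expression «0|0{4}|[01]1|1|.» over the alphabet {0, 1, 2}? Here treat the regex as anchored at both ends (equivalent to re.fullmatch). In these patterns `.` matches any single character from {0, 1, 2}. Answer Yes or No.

No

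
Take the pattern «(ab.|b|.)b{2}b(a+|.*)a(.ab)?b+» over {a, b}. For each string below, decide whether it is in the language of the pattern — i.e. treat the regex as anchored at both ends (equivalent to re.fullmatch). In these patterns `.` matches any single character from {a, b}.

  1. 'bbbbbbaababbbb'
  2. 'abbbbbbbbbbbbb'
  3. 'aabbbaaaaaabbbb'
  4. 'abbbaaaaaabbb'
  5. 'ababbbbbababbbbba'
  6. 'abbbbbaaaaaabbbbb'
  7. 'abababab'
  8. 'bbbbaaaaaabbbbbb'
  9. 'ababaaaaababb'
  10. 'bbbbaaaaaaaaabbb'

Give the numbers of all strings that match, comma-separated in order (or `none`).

1, 4, 6, 8, 10

1 → match
2 → no match
3 → no match
4 → match
5 → no match — must end with 'b'
6 → match
7 → no match
8 → match
9 → no match
10 → match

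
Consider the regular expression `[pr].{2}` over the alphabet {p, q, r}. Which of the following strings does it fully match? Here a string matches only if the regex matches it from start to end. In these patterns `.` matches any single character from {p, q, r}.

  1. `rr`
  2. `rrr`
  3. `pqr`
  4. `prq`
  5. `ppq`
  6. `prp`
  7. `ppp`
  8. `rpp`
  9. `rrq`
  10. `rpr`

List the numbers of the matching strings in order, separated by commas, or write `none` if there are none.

2, 3, 4, 5, 6, 7, 8, 9, 10

1. `rr` → no match
2. `rrr` → match
3. `pqr` → match
4. `prq` → match
5. `ppq` → match
6. `prp` → match
7. `ppp` → match
8. `rpp` → match
9. `rrq` → match
10. `rpr` → match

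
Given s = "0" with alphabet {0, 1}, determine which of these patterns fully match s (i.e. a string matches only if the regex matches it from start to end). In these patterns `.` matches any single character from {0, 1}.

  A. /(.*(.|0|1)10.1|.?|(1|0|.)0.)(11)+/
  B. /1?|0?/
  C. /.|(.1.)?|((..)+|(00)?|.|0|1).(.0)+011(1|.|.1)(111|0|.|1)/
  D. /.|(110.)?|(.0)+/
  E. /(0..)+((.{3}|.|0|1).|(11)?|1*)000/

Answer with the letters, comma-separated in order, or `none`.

A → no match — must end with "11"
B → match
C → match
D → match
E → no match — must end with "000"

B, C, D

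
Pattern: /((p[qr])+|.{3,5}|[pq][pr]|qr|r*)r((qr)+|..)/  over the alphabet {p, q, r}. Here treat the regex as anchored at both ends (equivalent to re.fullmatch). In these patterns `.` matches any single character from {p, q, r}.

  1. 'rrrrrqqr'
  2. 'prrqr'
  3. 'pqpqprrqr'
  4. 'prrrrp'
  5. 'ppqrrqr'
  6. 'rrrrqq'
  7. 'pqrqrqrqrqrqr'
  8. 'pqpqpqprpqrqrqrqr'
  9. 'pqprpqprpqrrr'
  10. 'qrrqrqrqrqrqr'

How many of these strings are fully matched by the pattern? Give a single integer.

1 → no match
2 → match
3 → match
4 → match
5 → match
6 → match
7 → match
8 → match
9 → match
10 → match
Total matched: 9

9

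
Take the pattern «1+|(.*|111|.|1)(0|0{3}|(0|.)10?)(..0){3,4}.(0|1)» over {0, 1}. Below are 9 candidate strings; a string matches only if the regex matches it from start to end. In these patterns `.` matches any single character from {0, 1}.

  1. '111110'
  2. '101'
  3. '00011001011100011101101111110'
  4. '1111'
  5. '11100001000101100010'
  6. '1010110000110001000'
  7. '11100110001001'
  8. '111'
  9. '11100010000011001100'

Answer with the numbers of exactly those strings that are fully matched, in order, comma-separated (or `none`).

4, 8

1 → no match
2 → no match
3 → no match
4 → match
5 → no match
6 → no match
7 → no match
8 → match
9 → no match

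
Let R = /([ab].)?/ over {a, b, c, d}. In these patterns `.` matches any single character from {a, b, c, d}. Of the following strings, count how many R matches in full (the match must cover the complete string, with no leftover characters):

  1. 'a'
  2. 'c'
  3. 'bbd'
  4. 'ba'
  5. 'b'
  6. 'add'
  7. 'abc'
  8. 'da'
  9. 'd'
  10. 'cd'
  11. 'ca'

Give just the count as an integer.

1 → no match
2 → no match
3 → no match
4 → match
5 → no match
6 → no match
7 → no match
8 → no match
9 → no match
10 → no match
11 → no match
Total matched: 1

1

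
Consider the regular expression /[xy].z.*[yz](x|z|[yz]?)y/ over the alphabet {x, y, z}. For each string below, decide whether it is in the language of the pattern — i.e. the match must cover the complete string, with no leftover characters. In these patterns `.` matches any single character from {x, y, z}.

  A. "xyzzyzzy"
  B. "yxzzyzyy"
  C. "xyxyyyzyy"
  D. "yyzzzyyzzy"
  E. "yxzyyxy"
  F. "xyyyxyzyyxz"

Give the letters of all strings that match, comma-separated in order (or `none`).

A → match
B → match
C → no match
D → match
E → match
F → no match — must end with "y"

A, B, D, E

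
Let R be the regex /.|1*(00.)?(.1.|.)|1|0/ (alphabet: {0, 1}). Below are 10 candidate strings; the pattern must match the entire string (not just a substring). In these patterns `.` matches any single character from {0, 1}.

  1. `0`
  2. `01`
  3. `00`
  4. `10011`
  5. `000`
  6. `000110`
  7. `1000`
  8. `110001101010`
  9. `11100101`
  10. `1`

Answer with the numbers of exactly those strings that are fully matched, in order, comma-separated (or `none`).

1 → match
2 → no match
3 → no match
4 → match
5 → no match
6 → match
7 → no match
8 → no match
9 → no match
10 → match

1, 4, 6, 10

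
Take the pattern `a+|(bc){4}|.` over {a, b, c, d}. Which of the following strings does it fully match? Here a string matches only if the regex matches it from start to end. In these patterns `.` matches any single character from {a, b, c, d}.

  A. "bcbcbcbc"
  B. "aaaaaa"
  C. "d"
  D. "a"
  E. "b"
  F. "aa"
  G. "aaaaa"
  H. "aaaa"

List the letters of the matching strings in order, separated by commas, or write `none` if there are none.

A → match
B → match
C → match
D → match
E → match
F → match
G → match
H → match

A, B, C, D, E, F, G, H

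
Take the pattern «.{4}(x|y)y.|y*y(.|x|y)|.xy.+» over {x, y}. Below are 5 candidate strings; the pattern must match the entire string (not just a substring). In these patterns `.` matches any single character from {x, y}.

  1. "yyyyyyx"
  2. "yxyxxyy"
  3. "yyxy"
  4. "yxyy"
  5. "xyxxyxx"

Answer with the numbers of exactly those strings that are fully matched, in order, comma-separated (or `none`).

1, 2, 4

1. "yyyyyyx" → match
2. "yxyxxyy" → match
3. "yyxy" → no match
4. "yxyy" → match
5. "xyxxyxx" → no match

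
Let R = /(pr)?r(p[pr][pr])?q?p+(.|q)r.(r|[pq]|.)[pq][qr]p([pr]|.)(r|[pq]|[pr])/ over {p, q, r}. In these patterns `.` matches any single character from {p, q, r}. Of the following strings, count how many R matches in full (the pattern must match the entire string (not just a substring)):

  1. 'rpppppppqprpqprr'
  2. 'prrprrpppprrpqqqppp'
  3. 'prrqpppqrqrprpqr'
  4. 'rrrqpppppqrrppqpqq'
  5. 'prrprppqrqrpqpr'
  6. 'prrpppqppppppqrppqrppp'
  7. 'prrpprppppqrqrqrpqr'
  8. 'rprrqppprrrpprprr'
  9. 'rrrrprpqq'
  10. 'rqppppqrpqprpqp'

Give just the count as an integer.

1 → no match
2 → match
3 → match
4 → no match
5 → no match
6 → match
7 → match
8 → match
9. 'rrrrprpqq' → no match
10 → match
Total matched: 6

6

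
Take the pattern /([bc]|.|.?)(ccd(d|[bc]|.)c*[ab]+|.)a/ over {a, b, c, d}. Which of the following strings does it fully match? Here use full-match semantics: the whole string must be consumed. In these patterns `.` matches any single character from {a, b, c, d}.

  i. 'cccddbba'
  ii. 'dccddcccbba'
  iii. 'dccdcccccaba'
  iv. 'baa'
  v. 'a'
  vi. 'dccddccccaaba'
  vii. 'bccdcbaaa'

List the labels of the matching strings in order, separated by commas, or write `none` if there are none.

i → match
ii → match
iii → match
iv → match
v → no match
vi → match
vii → match

i, ii, iii, iv, vi, vii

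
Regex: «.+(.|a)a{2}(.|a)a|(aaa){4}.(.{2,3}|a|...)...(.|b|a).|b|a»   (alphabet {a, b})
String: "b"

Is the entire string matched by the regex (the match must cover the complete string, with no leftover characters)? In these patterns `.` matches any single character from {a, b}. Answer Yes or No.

Yes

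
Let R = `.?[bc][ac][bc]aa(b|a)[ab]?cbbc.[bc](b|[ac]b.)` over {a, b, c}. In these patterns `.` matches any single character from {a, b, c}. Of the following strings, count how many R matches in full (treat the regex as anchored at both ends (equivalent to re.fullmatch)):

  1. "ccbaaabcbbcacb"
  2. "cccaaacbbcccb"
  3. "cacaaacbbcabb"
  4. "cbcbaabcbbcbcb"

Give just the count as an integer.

4

1 → match
2 → match
3 → match
4 → match
Total matched: 4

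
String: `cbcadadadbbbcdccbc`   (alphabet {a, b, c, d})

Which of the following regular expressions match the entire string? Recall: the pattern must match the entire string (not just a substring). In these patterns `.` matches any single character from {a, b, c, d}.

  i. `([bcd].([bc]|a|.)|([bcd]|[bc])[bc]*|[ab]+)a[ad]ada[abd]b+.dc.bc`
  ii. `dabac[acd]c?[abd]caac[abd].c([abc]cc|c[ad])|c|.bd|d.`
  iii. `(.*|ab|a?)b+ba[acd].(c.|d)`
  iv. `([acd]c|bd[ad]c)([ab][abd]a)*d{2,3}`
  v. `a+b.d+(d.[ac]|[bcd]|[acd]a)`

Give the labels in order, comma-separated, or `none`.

i → match
ii → no match
iii → no match
iv → no match — must end with `d`
v → no match — must start with `a`

i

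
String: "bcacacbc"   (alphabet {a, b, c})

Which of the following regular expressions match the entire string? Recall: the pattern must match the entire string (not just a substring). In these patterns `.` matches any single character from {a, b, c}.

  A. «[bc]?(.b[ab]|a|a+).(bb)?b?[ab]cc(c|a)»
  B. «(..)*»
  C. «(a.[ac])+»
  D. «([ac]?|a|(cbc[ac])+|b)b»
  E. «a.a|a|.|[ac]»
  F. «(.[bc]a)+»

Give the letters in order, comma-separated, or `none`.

B

A → no match
B → match
C → no match — must start with "a"
D → no match — must end with "b"
E → no match
F → no match — must end with "a"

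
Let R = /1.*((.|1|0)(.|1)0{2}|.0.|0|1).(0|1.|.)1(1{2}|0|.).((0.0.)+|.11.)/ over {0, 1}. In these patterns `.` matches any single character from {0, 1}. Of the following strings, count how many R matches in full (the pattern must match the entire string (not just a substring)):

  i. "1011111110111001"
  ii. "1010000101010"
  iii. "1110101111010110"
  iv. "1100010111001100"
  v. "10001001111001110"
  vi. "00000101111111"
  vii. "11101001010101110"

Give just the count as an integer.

i → no match
ii → no match
iii → match
iv → no match
v → match
vi → no match — must start with "1"
vii → no match
Total matched: 2

2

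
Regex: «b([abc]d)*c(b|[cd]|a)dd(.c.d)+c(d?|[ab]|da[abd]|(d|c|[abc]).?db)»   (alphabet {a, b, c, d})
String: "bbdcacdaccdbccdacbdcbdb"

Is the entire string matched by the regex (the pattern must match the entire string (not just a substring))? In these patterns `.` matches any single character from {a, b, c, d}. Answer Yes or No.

No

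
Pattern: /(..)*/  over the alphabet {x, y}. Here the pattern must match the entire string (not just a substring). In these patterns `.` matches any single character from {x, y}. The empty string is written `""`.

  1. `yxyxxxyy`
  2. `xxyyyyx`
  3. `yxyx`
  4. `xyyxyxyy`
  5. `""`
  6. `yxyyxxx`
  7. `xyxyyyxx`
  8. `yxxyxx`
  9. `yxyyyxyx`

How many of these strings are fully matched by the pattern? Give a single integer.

1 → match
2 → no match
3 → match
4 → match
5 → match
6 → no match
7 → match
8 → match
9 → match
Total matched: 7

7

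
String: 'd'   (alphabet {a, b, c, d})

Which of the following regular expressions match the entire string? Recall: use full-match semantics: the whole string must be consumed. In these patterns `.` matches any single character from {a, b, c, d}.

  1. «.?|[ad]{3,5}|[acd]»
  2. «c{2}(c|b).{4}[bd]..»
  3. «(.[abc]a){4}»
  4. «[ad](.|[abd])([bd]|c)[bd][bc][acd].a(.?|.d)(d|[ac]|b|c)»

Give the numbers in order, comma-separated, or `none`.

1

1 → match
2 → no match — must start with 'c'
3 → no match — must end with 'a'
4 → no match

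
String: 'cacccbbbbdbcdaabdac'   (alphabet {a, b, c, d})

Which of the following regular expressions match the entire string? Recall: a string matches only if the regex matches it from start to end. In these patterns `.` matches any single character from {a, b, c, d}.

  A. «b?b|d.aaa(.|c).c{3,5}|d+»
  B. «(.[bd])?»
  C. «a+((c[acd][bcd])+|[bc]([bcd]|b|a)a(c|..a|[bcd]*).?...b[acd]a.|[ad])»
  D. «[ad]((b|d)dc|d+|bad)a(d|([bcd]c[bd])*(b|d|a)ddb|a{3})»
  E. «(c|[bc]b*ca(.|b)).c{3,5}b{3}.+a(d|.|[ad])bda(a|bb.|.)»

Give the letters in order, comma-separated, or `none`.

E

A → no match
B → no match
C → no match — must start with 'a'
D → no match
E → match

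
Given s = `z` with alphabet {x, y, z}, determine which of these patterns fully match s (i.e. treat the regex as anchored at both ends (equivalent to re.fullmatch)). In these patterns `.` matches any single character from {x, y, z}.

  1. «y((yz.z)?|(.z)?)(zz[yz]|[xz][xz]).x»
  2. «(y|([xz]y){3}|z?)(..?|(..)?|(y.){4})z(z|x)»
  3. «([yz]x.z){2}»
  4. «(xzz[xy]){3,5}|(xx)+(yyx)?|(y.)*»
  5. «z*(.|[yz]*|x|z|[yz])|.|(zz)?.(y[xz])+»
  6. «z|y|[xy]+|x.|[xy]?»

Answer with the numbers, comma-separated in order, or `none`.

5, 6

1 → no match — must start with `y`
2 → no match
3 → no match
4 → no match
5 → match
6 → match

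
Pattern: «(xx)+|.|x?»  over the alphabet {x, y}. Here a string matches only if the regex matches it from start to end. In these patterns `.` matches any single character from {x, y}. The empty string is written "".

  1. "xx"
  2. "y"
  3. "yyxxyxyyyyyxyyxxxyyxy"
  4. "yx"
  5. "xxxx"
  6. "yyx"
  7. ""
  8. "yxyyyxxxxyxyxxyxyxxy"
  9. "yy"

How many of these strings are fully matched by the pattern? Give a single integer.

1 → match
2 → match
3 → no match
4 → no match
5 → match
6 → no match
7 → match
8 → no match
9 → no match
Total matched: 4

4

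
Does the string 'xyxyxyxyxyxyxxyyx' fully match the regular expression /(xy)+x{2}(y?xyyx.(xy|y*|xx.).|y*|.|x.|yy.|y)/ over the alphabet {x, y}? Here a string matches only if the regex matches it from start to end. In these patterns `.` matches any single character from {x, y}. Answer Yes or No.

Yes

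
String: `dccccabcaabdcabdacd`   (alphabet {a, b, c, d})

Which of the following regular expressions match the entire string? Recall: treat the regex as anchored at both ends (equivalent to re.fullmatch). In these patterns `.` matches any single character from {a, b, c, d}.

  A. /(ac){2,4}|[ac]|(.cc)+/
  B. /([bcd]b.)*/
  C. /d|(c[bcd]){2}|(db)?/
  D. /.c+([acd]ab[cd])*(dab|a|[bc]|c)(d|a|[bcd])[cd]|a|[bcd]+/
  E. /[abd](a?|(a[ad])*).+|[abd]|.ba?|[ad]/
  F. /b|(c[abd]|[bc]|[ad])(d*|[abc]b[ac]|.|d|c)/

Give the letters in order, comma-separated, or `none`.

D, E

A → no match
B → no match
C → no match
D → match
E → match
F → no match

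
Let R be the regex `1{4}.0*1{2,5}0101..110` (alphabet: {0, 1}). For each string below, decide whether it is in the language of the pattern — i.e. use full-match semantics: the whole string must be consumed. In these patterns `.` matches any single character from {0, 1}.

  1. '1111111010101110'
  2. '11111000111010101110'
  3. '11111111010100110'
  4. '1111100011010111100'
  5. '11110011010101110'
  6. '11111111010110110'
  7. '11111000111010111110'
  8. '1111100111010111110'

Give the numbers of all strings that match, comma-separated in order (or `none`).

1 → match
2 → match
3 → match
4 → no match — must end with '110'
5 → match
6 → match
7 → match
8 → match

1, 2, 3, 5, 6, 7, 8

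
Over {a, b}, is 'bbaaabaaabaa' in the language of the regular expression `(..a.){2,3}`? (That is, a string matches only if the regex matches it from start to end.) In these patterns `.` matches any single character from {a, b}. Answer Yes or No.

Yes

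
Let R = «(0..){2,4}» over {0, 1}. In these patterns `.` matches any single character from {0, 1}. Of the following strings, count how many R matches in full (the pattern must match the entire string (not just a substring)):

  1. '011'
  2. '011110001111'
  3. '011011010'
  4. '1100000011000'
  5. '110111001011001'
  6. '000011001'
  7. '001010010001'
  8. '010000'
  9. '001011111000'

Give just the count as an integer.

1 → no match
2 → no match
3 → match
4 → no match — must start with '0'
5 → no match — must start with '0'
6 → match
7 → match
8 → match
9 → no match
Total matched: 4

4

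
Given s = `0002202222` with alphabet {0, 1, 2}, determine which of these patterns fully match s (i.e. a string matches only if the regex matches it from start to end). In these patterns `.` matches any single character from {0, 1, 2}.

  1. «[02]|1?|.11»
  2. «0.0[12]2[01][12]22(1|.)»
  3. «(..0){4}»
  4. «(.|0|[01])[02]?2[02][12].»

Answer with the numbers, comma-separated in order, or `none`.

1 → no match
2 → match
3 → no match — must end with `0`
4 → no match

2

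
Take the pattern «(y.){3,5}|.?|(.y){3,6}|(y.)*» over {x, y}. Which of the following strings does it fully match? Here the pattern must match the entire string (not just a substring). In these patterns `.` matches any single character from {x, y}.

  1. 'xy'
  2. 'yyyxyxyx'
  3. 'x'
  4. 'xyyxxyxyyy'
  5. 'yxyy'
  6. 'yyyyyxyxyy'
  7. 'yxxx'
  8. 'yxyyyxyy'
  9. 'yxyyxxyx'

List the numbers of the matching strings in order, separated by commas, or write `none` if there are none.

2, 3, 5, 6, 8

1 → no match
2 → match
3 → match
4 → no match
5 → match
6 → match
7 → no match
8 → match
9 → no match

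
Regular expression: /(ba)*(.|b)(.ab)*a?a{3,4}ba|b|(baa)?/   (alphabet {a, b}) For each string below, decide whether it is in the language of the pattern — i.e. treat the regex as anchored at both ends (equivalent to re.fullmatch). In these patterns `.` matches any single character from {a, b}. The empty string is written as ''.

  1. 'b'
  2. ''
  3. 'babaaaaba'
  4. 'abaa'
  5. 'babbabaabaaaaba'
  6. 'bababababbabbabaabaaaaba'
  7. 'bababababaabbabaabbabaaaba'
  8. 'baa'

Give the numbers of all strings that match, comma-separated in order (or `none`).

1, 2, 3, 5, 6, 7, 8

1 → match
2 → match
3 → match
4 → no match
5 → match
6 → match
7 → match
8 → match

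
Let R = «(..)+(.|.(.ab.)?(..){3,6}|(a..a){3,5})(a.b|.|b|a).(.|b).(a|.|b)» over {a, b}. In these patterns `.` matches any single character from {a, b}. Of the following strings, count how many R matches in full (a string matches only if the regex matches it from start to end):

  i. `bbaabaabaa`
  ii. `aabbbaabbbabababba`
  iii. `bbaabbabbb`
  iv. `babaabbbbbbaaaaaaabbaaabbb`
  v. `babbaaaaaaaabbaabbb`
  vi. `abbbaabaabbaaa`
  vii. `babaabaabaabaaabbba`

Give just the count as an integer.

5

i → match
ii → match
iii → match
iv → match
v → no match
vi → match
vii → no match
Total matched: 5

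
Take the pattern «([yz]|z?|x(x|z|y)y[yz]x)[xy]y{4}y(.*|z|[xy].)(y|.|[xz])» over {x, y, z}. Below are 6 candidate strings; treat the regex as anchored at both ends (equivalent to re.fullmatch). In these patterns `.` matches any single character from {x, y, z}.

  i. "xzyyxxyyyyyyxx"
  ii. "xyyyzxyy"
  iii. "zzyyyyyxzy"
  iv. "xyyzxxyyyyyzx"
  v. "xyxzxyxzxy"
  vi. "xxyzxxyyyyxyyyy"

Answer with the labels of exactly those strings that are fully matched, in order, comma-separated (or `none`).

i, iv

i → match
ii → no match
iii → no match
iv → match
v → no match
vi → no match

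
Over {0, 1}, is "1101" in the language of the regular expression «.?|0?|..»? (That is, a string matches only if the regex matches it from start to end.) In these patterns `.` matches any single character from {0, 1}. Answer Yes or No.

No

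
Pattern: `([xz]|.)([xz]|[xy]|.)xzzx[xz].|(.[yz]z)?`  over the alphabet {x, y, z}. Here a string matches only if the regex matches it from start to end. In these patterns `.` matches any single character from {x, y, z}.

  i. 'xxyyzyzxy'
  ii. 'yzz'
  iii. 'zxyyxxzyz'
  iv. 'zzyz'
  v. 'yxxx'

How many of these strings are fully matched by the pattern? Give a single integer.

1

i → no match
ii → match
iii → no match
iv → no match
v → no match
Total matched: 1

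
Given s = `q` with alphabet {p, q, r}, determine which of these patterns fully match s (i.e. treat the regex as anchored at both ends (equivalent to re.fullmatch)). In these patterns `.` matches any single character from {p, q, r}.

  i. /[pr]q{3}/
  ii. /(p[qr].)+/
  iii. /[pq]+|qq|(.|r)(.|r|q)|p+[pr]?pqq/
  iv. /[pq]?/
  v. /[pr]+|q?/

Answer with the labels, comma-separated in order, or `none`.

iii, iv, v

i → no match
ii → no match — must start with `p`
iii → match
iv → match
v → match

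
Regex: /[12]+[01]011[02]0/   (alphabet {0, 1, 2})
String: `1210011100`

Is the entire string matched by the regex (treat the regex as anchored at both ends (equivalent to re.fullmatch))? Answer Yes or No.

No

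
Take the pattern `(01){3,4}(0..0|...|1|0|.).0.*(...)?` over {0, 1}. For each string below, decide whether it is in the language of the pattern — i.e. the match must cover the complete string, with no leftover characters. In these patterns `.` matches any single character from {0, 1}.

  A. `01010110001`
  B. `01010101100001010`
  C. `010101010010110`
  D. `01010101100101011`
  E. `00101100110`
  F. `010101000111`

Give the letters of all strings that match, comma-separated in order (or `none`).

A, B, C, D, F

A → match
B → match
C → match
D → match
E → no match — must start with `01`
F → match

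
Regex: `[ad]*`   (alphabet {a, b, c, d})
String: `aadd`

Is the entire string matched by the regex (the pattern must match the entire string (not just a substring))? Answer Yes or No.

Yes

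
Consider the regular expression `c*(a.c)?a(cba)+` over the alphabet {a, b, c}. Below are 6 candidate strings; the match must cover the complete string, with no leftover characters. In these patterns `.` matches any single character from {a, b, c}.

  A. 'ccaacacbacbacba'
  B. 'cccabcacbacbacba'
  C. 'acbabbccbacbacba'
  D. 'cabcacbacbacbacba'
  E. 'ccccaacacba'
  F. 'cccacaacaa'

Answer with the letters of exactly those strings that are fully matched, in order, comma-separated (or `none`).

A → match
B → match
C → no match
D → match
E → match
F → no match — must end with 'cba'

A, B, D, E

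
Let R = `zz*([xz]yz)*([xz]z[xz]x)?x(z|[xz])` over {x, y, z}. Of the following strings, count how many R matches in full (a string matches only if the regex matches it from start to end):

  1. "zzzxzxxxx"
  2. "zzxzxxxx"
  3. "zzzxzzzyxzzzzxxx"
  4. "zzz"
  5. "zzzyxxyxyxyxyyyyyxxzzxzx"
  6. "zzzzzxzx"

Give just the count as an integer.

1 → match
2 → match
3 → no match
4 → no match
5 → no match
6 → no match
Total matched: 2

2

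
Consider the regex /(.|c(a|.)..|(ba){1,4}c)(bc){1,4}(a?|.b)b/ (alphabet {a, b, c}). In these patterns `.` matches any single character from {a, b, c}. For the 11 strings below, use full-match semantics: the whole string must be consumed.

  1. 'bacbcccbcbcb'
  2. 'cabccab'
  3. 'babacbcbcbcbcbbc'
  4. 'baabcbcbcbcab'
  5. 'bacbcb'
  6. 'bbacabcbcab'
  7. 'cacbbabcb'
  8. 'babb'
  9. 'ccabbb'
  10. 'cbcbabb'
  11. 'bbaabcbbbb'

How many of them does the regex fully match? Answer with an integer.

1

1 → no match
2 → no match
3 → no match — must end with 'b'
4 → no match
5 → match
6 → no match
7 → no match
8 → no match
9 → no match
10 → no match
11 → no match
Total matched: 1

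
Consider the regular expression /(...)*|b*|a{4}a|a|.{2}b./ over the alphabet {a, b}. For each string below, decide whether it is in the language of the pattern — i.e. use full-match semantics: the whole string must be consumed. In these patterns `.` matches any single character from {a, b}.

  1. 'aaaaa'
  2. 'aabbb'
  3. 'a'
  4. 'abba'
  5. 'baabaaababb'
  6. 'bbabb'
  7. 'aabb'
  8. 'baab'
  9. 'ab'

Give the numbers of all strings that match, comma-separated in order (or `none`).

1. 'aaaaa' → match
2. 'aabbb' → no match
3. 'a' → match
4. 'abba' → match
5. 'baabaaababb' → no match
6. 'bbabb' → no match
7. 'aabb' → match
8. 'baab' → no match
9. 'ab' → no match

1, 3, 4, 7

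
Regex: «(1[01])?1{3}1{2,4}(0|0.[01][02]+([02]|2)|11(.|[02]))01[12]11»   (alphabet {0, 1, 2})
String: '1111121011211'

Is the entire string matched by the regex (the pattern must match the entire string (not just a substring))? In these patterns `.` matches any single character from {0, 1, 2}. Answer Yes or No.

No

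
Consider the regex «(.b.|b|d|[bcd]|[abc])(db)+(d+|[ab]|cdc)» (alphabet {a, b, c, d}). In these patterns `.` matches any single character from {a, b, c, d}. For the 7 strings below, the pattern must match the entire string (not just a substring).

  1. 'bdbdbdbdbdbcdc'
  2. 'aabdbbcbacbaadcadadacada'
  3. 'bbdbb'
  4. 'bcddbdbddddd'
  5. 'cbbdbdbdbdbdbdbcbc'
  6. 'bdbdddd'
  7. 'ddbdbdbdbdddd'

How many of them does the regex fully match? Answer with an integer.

1 → match
2 → no match
3 → no match
4 → no match
5 → no match
6 → match
7 → match
Total matched: 3

3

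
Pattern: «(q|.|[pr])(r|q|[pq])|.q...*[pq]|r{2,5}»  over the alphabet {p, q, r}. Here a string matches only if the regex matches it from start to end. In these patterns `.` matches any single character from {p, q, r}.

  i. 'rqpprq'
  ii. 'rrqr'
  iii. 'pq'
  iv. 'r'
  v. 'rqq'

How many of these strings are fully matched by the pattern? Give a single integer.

2

i → match
ii → no match
iii → match
iv → no match
v → no match
Total matched: 2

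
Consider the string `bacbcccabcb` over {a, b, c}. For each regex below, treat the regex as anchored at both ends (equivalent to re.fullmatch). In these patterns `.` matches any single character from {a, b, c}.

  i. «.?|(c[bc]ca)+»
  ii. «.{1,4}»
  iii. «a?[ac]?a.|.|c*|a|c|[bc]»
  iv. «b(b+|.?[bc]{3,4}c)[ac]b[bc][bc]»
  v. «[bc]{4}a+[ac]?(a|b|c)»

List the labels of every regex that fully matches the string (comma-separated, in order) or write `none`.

i → no match
ii → no match
iii → no match
iv → match
v → no match

iv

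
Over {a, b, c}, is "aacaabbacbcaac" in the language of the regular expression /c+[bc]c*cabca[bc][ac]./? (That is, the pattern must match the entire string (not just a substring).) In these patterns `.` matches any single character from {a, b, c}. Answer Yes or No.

Every match must start with "c", but "aacaabbacbcaac" does not.

No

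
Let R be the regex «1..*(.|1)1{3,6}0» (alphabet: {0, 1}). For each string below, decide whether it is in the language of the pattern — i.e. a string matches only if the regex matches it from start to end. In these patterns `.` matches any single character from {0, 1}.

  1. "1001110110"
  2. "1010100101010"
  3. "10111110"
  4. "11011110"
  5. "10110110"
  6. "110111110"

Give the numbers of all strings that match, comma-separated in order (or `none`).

1. "1001110110" → no match
2 → no match
3. "10111110" → match
4. "11011110" → match
5. "10110110" → no match
6. "110111110" → match

3, 4, 6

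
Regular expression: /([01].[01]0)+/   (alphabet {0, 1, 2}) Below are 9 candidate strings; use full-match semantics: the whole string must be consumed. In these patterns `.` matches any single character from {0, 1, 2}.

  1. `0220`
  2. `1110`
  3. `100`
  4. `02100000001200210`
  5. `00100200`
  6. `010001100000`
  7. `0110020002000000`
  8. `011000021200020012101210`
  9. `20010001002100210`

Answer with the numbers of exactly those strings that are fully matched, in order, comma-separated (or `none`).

2, 5, 6, 7

1 → no match
2 → match
3 → no match
4 → no match
5 → match
6 → match
7 → match
8 → no match
9 → no match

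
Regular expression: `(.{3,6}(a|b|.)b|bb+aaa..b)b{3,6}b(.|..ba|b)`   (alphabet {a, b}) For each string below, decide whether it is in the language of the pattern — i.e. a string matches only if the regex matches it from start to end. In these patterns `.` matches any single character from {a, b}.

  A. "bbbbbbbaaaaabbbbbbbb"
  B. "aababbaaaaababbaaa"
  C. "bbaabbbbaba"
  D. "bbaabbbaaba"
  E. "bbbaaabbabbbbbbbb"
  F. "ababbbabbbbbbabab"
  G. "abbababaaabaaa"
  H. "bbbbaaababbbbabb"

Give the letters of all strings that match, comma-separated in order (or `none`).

A

A → match
B → no match
C → no match
D → no match
E → no match
F → no match
G → no match
H → no match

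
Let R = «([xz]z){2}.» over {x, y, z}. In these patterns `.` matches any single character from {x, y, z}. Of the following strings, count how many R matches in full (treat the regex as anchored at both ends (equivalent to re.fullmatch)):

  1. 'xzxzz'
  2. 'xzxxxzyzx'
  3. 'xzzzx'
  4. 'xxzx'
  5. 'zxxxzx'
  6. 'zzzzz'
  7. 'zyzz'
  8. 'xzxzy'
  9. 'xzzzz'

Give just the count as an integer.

5

1 → match
2 → no match
3 → match
4 → no match
5 → no match
6 → match
7 → no match
8 → match
9 → match
Total matched: 5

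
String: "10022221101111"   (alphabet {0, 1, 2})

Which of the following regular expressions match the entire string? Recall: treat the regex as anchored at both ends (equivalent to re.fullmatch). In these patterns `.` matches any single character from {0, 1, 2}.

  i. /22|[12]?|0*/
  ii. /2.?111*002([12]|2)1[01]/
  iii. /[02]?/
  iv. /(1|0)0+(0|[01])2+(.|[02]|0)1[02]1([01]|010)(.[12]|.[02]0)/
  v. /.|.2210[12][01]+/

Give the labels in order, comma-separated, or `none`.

iv

i → no match
ii → no match — must start with "2"
iii → no match
iv → match
v → no match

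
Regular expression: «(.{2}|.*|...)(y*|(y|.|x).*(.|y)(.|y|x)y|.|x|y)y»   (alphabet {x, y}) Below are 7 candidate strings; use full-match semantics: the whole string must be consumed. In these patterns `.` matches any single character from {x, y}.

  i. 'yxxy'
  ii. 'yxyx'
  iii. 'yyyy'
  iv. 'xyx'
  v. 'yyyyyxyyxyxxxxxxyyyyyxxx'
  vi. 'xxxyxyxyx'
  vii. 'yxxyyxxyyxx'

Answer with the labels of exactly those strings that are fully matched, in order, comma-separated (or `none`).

i → match
ii → no match — must end with 'y'
iii → match
iv → no match — must end with 'y'
v → no match — must end with 'y'
vi → no match — must end with 'y'
vii → no match — must end with 'y'

i, iii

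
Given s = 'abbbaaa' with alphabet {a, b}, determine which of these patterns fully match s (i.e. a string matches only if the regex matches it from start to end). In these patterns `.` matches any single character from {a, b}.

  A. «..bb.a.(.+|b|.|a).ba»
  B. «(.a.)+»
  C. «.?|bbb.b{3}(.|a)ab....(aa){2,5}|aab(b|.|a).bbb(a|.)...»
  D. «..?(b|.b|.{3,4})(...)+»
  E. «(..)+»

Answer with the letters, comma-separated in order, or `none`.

A → no match — must end with 'ba'
B → no match
C → no match
D → match
E → no match

D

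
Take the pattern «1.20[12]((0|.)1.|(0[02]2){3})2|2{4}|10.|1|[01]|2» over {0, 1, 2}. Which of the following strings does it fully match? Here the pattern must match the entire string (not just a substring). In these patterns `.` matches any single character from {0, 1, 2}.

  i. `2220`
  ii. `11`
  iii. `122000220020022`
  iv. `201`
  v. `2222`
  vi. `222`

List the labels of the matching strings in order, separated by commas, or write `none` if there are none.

i → no match
ii → no match
iii → no match
iv → no match
v → match
vi → no match

v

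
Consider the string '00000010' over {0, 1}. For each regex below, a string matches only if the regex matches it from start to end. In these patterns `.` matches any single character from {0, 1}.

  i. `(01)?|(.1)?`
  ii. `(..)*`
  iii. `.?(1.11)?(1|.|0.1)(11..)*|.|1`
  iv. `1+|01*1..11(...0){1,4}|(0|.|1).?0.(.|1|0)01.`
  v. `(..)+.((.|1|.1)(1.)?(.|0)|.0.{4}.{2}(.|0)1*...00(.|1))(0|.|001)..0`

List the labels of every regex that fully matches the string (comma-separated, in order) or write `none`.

i → no match
ii → match
iii → no match
iv → match
v → no match

ii, iv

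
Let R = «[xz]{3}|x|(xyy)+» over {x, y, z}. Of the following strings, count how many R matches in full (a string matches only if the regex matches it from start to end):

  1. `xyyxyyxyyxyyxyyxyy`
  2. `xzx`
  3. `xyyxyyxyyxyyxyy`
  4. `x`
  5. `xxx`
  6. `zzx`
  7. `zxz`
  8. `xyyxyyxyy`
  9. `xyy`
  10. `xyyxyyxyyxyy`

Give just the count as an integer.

1 → match
2 → match
3 → match
4 → match
5 → match
6 → match
7 → match
8 → match
9 → match
10 → match
Total matched: 10

10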